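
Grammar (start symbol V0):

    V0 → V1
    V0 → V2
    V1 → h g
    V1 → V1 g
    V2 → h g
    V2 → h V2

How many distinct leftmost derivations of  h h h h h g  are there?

Parse trees for h h h h h g:
  [V0 [V2 h [V2 h [V2 h [V2 h [V2 h g]]]]]]

1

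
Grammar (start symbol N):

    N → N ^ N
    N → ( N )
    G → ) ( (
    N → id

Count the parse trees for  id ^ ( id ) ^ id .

2

Parse trees for id ^ ( id ) ^ id:
  [N [N id] ^ [N [N ( [N id] )] ^ [N id]]]
  [N [N [N id] ^ [N ( [N id] )]] ^ [N id]]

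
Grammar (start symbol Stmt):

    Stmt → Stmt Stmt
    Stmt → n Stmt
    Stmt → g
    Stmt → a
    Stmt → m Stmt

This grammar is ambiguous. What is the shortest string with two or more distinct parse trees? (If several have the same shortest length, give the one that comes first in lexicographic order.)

a a a

length 1: no string has ≥2 trees
length 2: no string has ≥2 trees
length 3: a a a has 2 parse trees

Two derivations of a a a:
  Stmt ⇒ Stmt Stmt ⇒ Stmt Stmt Stmt ⇒ a Stmt Stmt ⇒ a a Stmt ⇒ a a a
  Stmt ⇒ Stmt Stmt ⇒ a Stmt ⇒ a Stmt Stmt ⇒ a a Stmt ⇒ a a a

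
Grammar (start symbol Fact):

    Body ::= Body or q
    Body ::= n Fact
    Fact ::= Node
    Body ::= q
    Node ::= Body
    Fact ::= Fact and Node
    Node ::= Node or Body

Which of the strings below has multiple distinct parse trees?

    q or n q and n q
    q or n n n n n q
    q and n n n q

q or n q and n q: 2 trees
q or n n n n n q: 1 tree
q and n n n q: 1 tree

q or n q and n q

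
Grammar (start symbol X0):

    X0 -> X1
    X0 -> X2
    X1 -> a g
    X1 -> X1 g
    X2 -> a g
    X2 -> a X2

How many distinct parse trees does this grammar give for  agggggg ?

1

Parse trees for agggggg:
  [X0 [X1 [X1 [X1 [X1 [X1 [X1 a g] g] g] g] g] g]]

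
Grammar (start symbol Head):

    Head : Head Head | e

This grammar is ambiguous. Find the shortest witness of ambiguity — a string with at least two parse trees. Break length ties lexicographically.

e e e

length 1: no string has ≥2 trees
length 2: no string has ≥2 trees
length 3: e e e has 2 parse trees

Two derivations of e e e:
  Head ⇒ Head Head ⇒ Head Head Head ⇒ e Head Head ⇒ e e Head ⇒ e e e
  Head ⇒ Head Head ⇒ e Head ⇒ e Head Head ⇒ e e Head ⇒ e e e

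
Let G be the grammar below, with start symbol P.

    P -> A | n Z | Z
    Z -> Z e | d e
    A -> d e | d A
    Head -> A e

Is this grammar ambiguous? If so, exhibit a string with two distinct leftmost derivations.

Ambiguous

Witness: d e

Derivation 1: P ⇒ A ⇒ d e
Derivation 2: P ⇒ Z ⇒ d e

Two distinct leftmost derivations for the same string.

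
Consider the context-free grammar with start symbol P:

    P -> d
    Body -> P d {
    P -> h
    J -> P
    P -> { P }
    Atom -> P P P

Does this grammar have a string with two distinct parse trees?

(J, Body, Atom are unreachable from P, so their rules don't affect L(P).) Each string is a nest of matched brackets around a single atom. An opening bracket forces the recursive rule; an atom forces the base rule.

Unambiguous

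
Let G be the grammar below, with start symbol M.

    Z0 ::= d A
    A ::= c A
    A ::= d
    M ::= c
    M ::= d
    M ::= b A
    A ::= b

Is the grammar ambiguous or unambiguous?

Unambiguous

Only M, A are reachable from M; ignoring the rest: Restricted to the reachable nonterminals, every rule has the form A → t or A → t B, and no two rules for the same A share a first terminal. The grammar encodes a DFA — one run per string.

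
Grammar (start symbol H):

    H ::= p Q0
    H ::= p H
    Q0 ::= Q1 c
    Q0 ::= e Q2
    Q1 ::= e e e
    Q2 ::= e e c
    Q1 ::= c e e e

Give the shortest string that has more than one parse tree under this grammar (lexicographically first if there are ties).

length 5: p e e e c has 2 parse trees

Two derivations of p e e e c:
  H ⇒ p Q0 ⇒ p Q1 c ⇒ p e e e c
  H ⇒ p Q0 ⇒ p e Q2 ⇒ p e e e c

p e e e c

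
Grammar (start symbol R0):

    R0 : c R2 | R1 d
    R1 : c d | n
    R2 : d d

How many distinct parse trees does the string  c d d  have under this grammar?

2

Parse trees for c d d:
  [R0 c [R2 d d]]
  [R0 [R1 c d] d]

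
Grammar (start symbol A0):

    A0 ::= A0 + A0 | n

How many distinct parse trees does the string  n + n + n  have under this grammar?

Parse trees for n + n + n:
  [A0 [A0 n] + [A0 [A0 n] + [A0 n]]]
  [A0 [A0 [A0 n] + [A0 n]] + [A0 n]]

2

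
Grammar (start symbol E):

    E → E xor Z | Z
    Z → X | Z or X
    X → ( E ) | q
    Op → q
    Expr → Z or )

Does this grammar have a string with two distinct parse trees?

Only E, Z, X are reachable from E; ignoring the rest: The grammar is stratified — E handles 'xor' (left-recursive), Z handles 'or', X atoms. Each operator has a fixed associativity and precedence level, so every string has one parse.

Unambiguous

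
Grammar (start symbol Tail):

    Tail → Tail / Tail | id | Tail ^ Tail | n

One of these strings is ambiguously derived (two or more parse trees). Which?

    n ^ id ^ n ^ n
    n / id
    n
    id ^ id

n ^ id ^ n ^ n: 5 trees
n / id: 1 tree
n: 1 tree
id ^ id: 1 tree

n ^ id ^ n ^ n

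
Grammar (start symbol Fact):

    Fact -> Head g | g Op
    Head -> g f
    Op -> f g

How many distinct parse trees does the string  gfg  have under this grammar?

2

Parse trees for gfg:
  [Fact [Head g f] g]
  [Fact g [Op f g]]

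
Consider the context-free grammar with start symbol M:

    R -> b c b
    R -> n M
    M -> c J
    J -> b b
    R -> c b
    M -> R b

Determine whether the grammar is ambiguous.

Witness: c b b

Derivation 1: M ⇒ c J ⇒ c b b
Derivation 2: M ⇒ R b ⇒ c b b

Two distinct leftmost derivations for the same string.

Ambiguous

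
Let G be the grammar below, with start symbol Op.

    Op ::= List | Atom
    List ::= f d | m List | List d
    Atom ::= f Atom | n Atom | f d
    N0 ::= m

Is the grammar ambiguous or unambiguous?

Witness: f d

Derivation 1: Op ⇒ List ⇒ f d
Derivation 2: Op ⇒ Atom ⇒ f d

Two distinct leftmost derivations for the same string.

Ambiguous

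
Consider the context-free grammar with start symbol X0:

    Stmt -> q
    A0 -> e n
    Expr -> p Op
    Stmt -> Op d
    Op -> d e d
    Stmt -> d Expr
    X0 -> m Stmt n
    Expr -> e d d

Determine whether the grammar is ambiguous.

Witness: m d e d d n

Derivation 1: X0 ⇒ m Stmt n ⇒ m Op d n ⇒ m d e d d n
Derivation 2: X0 ⇒ m Stmt n ⇒ m d Expr n ⇒ m d e d d n

Two distinct leftmost derivations for the same string.

Ambiguous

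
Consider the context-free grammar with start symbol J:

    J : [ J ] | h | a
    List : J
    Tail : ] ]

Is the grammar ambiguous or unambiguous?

Unambiguous

(List, Tail are unreachable from J, so their rules don't affect L(J).) Each string is a nest of matched brackets around a single atom. An opening bracket forces the recursive rule; an atom forces the base rule.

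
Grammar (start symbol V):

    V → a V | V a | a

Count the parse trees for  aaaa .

8

Parse trees for aaaa:
  [V a [V a [V a [V a]]]]
  [V a [V a [V [V a] a]]]
  [V a [V [V a [V a]] a]]
  [V a [V [V [V a] a] a]]
  [V [V a [V a [V a]]] a]
  [V [V a [V [V a] a]] a]
  [V [V [V a [V a]] a] a]
  [V [V [V [V a] a] a] a]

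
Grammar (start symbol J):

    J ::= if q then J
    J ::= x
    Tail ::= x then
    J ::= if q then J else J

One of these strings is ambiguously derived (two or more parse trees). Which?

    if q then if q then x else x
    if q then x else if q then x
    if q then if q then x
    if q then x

if q then if q then x else x: 2 trees
if q then x else if q then x: 1 tree
if q then if q then x: 1 tree
if q then x: 1 tree

if q then if q then x else x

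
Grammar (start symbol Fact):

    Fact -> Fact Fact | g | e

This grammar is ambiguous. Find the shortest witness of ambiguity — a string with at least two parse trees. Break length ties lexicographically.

length 1: no string has ≥2 trees
length 2: no string has ≥2 trees
length 3: e e e has 2 parse trees

Two derivations of e e e:
  Fact ⇒ Fact Fact ⇒ Fact Fact Fact ⇒ e Fact Fact ⇒ e e Fact ⇒ e e e
  Fact ⇒ Fact Fact ⇒ e Fact ⇒ e Fact Fact ⇒ e e Fact ⇒ e e e

e e e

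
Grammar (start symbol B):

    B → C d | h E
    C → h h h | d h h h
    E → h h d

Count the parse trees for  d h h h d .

1

Parse trees for d h h h d:
  [B [C d h h h] d]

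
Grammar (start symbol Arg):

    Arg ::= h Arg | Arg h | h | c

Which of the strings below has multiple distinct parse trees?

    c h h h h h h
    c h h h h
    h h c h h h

c h h h h h h: 1 tree
c h h h h: 1 tree
h h c h h h: 10 trees

h h c h h h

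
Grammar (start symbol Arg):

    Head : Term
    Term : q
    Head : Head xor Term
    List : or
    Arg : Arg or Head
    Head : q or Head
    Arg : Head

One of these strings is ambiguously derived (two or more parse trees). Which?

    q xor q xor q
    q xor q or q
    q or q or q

q or q or q

q xor q xor q: 1 tree
q xor q or q: 1 tree
q or q or q: 4 trees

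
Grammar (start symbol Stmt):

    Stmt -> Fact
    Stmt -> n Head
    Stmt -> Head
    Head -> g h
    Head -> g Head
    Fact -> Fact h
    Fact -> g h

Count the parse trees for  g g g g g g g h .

Parse trees for g g g g g g g h:
  [Stmt [Head g [Head g [Head g [Head g [Head g [Head g [Head g h]]]]]]]]

1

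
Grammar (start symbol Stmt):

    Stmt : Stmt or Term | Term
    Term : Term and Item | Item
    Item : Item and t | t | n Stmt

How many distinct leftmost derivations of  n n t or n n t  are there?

3

Parse trees for n n t or n n t:
  [Stmt [Stmt [Term [Item n [Stmt [Term [Item n [Stmt [Term [Item t]]]]]]]]] or [Term [Item n [Stmt [Term [Item n [Stmt [Term [Item t]]]]]]]]]
  [Stmt [Term [Item n [Stmt [Stmt [Term [Item n [Stmt [Term [Item t]]]]]] or [Term [Item n [Stmt [Term [Item n [Stmt [Term [Item t]]]]]]]]]]]]
  [Stmt [Term [Item n [Stmt [Term [Item n [Stmt [Stmt [Term [Item t]]] or [Term [Item n [Stmt [Term [Item n [Stmt [Term [Item t]]]]]]]]]]]]]]]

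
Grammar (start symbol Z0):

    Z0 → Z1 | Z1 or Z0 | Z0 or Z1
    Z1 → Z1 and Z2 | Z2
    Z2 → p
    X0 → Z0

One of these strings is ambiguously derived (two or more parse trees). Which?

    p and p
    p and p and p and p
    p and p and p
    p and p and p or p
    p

p and p: 1 tree
p and p and p and p: 1 tree
p and p and p: 1 tree
p and p and p or p: 2 trees
p: 1 tree

p and p and p or p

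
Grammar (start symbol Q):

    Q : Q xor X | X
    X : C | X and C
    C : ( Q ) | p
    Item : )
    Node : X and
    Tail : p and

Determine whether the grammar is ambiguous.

(Item, Node, Tail are unreachable from Q, so their rules don't affect L(Q).) Q → Q xor X | X  ;  X → X and C | C  — a left-associative chain with C at the bottom. Each string factors uniquely by precedence.

Unambiguous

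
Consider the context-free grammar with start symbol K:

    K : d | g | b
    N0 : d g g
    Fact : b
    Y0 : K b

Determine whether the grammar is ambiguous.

(N0, Fact, Y0 are unreachable from K, so their rules don't affect L(K).) The reachable rules are right-linear with at most one rule per (nonterminal, next-terminal) pair. Each input token forces the next rule, so parsing is deterministic.

Unambiguous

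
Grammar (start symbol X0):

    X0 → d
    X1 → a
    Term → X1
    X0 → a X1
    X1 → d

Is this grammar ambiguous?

Unambiguous

Only X0, X1 are reachable from X0; ignoring the rest: Restricted to the reachable nonterminals, every rule has the form A → t or A → t B, and no two rules for the same A share a first terminal. The grammar encodes a DFA — one run per string.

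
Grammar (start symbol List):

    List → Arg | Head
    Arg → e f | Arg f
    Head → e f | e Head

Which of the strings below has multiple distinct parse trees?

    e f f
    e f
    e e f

e f f: 1 tree
e f: 2 trees
e e f: 1 tree

e f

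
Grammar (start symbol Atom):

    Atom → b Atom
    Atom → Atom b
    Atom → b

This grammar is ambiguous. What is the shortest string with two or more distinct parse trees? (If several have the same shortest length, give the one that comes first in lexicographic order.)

b b

length 1: no string has ≥2 trees
length 2: b b has 2 parse trees

Two derivations of b b:
  Atom ⇒ b Atom ⇒ b b
  Atom ⇒ Atom b ⇒ b b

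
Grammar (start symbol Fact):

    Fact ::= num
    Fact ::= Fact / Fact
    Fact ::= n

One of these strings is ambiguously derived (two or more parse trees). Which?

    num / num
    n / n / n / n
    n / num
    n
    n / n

n / n / n / n

num / num: 1 tree
n / n / n / n: 5 trees
n / num: 1 tree
n: 1 tree
n / n: 1 tree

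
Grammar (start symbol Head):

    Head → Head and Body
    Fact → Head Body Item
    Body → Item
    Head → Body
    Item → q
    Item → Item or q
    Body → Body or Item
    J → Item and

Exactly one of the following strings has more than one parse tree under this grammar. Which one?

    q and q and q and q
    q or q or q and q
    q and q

q and q and q and q: 1 tree
q or q or q and q: 4 trees
q and q: 1 tree

q or q or q and q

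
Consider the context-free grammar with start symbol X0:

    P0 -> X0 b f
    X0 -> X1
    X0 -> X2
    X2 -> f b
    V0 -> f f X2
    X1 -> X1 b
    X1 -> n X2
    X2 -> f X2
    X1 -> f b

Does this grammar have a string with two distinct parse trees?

Witness: f b

Derivation 1: X0 ⇒ X1 ⇒ f b
Derivation 2: X0 ⇒ X2 ⇒ f b

Two distinct leftmost derivations for the same string.

Ambiguous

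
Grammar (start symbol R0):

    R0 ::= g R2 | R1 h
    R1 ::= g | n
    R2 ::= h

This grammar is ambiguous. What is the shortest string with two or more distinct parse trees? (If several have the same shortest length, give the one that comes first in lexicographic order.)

length 2: g h has 2 parse trees

Two derivations of g h:
  R0 ⇒ g R2 ⇒ g h
  R0 ⇒ R1 h ⇒ g h

g h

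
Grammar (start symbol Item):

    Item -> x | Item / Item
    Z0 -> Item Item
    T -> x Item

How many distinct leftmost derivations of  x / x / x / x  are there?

5

Parse trees for x / x / x / x:
  [Item [Item x] / [Item [Item x] / [Item [Item x] / [Item x]]]]
  [Item [Item x] / [Item [Item [Item x] / [Item x]] / [Item x]]]
  [Item [Item [Item x] / [Item x]] / [Item [Item x] / [Item x]]]
  [Item [Item [Item x] / [Item [Item x] / [Item x]]] / [Item x]]
  [Item [Item [Item [Item x] / [Item x]] / [Item x]] / [Item x]]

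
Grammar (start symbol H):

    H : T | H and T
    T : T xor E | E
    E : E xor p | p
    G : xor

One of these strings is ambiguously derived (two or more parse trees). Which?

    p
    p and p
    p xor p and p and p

p xor p and p and p

p: 1 tree
p and p: 1 tree
p xor p and p and p: 2 trees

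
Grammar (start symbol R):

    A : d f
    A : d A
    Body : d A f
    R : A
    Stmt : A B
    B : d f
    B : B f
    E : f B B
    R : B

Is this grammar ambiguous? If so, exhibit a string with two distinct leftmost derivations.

Witness: d f

Derivation 1: R ⇒ A ⇒ d f
Derivation 2: R ⇒ B ⇒ d f

Two distinct leftmost derivations for the same string.

Ambiguous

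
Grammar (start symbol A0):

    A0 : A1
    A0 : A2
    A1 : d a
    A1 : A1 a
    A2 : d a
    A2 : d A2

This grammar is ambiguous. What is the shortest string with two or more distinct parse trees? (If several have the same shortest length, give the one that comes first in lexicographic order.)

length 2: d a has 2 parse trees

Two derivations of d a:
  A0 ⇒ A1 ⇒ d a
  A0 ⇒ A2 ⇒ d a

d a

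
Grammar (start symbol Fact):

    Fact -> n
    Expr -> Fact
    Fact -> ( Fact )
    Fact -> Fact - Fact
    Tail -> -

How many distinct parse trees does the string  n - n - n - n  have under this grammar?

Parse trees for n - n - n - n:
  [Fact [Fact n] - [Fact [Fact n] - [Fact [Fact n] - [Fact n]]]]
  [Fact [Fact n] - [Fact [Fact [Fact n] - [Fact n]] - [Fact n]]]
  [Fact [Fact [Fact n] - [Fact n]] - [Fact [Fact n] - [Fact n]]]
  [Fact [Fact [Fact n] - [Fact [Fact n] - [Fact n]]] - [Fact n]]
  [Fact [Fact [Fact [Fact n] - [Fact n]] - [Fact n]] - [Fact n]]

5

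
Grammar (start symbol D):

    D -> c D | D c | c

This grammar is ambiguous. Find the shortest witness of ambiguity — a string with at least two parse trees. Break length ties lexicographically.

c c

length 1: no string has ≥2 trees
length 2: c c has 2 parse trees

Two derivations of c c:
  D ⇒ c D ⇒ c c
  D ⇒ D c ⇒ c c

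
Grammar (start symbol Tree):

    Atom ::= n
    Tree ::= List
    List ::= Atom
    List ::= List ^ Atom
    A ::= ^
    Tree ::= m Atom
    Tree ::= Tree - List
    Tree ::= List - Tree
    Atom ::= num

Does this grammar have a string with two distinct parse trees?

Ambiguous

Witness: n - n

Derivation 1: Tree ⇒ Tree - List ⇒ List - List ⇒ Atom - List ⇒ n - List ⇒ n - Atom ⇒ n - n
Derivation 2: Tree ⇒ List - Tree ⇒ Atom - Tree ⇒ n - Tree ⇒ n - List ⇒ n - Atom ⇒ n - n

Two distinct leftmost derivations for the same string.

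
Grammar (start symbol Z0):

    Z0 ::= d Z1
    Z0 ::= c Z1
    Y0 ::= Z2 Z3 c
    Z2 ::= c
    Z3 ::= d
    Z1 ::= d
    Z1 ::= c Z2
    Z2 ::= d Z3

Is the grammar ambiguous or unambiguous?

Only Z0, Z1, Z2, Z3 are reachable from Z0; ignoring the rest: The reachable rules are right-linear with at most one rule per (nonterminal, next-terminal) pair. Each input token forces the next rule, so parsing is deterministic.

Unambiguous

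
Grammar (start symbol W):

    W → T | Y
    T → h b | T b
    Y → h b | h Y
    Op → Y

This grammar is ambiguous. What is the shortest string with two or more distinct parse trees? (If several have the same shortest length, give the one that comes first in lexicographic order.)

length 2: h b has 2 parse trees

Two derivations of h b:
  W ⇒ T ⇒ h b
  W ⇒ Y ⇒ h b

h b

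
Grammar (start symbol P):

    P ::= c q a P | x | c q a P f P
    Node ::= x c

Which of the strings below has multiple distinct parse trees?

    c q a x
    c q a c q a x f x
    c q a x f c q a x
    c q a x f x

c q a c q a x f x

c q a x: 1 tree
c q a c q a x f x: 2 trees
c q a x f c q a x: 1 tree
c q a x f x: 1 tree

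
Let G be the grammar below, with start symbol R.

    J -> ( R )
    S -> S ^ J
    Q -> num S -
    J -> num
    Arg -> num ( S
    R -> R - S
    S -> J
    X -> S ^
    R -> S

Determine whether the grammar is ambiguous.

Unambiguous

Only R, S, J are reachable from R; ignoring the rest: This is a standard precedence ladder (R over S over J), with each level left-recursive on its own operator ('-' at R, '^' at S). That structure is LR(1), hence unambiguous.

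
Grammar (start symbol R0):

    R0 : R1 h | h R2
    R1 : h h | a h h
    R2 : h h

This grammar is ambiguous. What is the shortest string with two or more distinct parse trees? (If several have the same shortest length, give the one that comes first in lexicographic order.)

length 3: h h h has 2 parse trees

Two derivations of h h h:
  R0 ⇒ R1 h ⇒ h h h
  R0 ⇒ h R2 ⇒ h h h

h h h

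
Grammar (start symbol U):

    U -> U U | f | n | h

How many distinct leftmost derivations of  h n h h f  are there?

Parse trees for h n h h f (showing first 6 of 14):
  [U [U h] [U [U n] [U [U h] [U [U h] [U f]]]]]
  [U [U h] [U [U n] [U [U [U h] [U h]] [U f]]]]
  [U [U h] [U [U [U n] [U h]] [U [U h] [U f]]]]
  [U [U h] [U [U [U n] [U [U h] [U h]]] [U f]]]
  [U [U h] [U [U [U [U n] [U h]] [U h]] [U f]]]
  [U [U [U h] [U n]] [U [U h] [U [U h] [U f]]]]

14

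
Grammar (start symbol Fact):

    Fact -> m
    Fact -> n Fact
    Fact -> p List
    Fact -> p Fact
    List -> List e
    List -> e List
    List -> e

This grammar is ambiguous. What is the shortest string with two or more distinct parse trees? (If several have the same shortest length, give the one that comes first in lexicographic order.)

p e e

length 1: no string has ≥2 trees
length 2: no string has ≥2 trees
length 3: p e e has 2 parse trees

Two derivations of p e e:
  Fact ⇒ p List ⇒ p List e ⇒ p e e
  Fact ⇒ p List ⇒ p e List ⇒ p e e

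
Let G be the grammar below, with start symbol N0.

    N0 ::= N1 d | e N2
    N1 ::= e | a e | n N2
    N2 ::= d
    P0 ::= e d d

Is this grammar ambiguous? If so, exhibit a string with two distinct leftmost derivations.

Ambiguous

Witness: e d

Derivation 1: N0 ⇒ N1 d ⇒ e d
Derivation 2: N0 ⇒ e N2 ⇒ e d

Two distinct leftmost derivations for the same string.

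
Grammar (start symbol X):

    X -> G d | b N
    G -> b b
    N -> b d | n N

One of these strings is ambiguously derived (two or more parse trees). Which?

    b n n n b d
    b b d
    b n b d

b b d

b n n n b d: 1 tree
b b d: 2 trees
b n b d: 1 tree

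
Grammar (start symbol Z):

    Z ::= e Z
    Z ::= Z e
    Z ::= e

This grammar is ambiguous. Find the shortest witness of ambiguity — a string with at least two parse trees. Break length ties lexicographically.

e e

length 1: no string has ≥2 trees
length 2: e e has 2 parse trees

Two derivations of e e:
  Z ⇒ e Z ⇒ e e
  Z ⇒ Z e ⇒ e e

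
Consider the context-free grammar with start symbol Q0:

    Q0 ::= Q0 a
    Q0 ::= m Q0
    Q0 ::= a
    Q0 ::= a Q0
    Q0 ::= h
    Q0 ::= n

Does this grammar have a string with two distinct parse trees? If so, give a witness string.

Ambiguous

Witness: a a

Derivation 1: Q0 ⇒ Q0 a ⇒ a a
Derivation 2: Q0 ⇒ a Q0 ⇒ a a

Two distinct leftmost derivations for the same string.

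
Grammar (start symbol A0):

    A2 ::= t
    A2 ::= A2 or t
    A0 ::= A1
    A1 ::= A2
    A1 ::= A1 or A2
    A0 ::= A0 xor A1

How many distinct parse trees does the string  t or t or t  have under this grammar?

Parse trees for t or t or t:
  [A0 [A1 [A2 [A2 [A2 t] or t] or t]]]
  [A0 [A1 [A1 [A2 t]] or [A2 [A2 t] or t]]]
  [A0 [A1 [A1 [A2 [A2 t] or t]] or [A2 t]]]
  [A0 [A1 [A1 [A1 [A2 t]] or [A2 t]] or [A2 t]]]

4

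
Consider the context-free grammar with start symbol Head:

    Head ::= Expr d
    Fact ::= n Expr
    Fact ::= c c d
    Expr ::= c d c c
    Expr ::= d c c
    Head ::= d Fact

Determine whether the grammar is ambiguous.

Witness: d c c d

Derivation 1: Head ⇒ Expr d ⇒ d c c d
Derivation 2: Head ⇒ d Fact ⇒ d c c d

Two distinct leftmost derivations for the same string.

Ambiguous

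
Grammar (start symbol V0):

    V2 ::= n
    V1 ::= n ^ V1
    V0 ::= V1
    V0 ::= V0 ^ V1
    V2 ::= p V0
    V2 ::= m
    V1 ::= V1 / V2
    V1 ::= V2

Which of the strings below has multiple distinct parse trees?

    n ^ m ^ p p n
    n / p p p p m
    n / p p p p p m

n ^ m ^ p p n: 2 trees
n / p p p p m: 1 tree
n / p p p p p m: 1 tree

n ^ m ^ p p n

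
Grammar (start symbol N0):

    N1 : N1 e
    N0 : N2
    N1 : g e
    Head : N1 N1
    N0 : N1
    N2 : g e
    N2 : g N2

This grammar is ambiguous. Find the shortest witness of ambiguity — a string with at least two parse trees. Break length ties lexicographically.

length 2: g e has 2 parse trees

Two derivations of g e:
  N0 ⇒ N2 ⇒ g e
  N0 ⇒ N1 ⇒ g e

g e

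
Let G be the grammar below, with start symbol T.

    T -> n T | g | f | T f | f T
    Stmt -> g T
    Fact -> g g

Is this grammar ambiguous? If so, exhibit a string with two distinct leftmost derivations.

Witness: f f

Derivation 1: T ⇒ T f ⇒ f f
Derivation 2: T ⇒ f T ⇒ f f

Two distinct leftmost derivations for the same string.

Ambiguous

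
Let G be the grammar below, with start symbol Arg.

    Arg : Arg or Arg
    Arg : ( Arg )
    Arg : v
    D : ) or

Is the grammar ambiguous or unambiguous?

Witness: v or v or v

Derivation 1: Arg ⇒ Arg or Arg ⇒ Arg or Arg or Arg ⇒ v or Arg or Arg ⇒ v or v or Arg ⇒ v or v or v
Derivation 2: Arg ⇒ Arg or Arg ⇒ v or Arg ⇒ v or Arg or Arg ⇒ v or v or Arg ⇒ v or v or v

Two distinct leftmost derivations for the same string.

Ambiguous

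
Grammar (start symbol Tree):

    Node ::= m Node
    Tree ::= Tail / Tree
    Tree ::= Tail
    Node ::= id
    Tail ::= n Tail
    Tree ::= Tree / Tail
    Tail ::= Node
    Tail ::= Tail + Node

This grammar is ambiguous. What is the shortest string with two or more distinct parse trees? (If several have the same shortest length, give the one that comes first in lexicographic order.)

id / id

length 1: no string has ≥2 trees
length 2: no string has ≥2 trees
length 3: id / id has 2 parse trees

Two derivations of id / id:
  Tree ⇒ Tail / Tree ⇒ Node / Tree ⇒ id / Tree ⇒ id / Tail ⇒ id / Node ⇒ id / id
  Tree ⇒ Tree / Tail ⇒ Tail / Tail ⇒ Node / Tail ⇒ id / Tail ⇒ id / Node ⇒ id / id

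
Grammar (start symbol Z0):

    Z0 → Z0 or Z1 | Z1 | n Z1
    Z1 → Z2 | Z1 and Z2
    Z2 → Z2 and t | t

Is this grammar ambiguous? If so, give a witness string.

Ambiguous

Witness: t and t

Derivation 1: Z0 ⇒ Z1 ⇒ Z2 ⇒ Z2 and t ⇒ t and t
Derivation 2: Z0 ⇒ Z1 ⇒ Z1 and Z2 ⇒ Z2 and Z2 ⇒ t and Z2 ⇒ t and t

Two distinct leftmost derivations for the same string.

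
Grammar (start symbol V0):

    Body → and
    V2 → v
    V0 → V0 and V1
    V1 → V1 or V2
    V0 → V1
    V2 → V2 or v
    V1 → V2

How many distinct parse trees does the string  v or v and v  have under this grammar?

2

Parse trees for v or v and v:
  [V0 [V0 [V1 [V1 [V2 v]] or [V2 v]]] and [V1 [V2 v]]]
  [V0 [V0 [V1 [V2 [V2 v] or v]]] and [V1 [V2 v]]]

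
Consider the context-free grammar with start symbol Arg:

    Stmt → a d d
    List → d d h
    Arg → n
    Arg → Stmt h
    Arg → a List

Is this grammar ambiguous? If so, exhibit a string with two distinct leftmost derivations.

Ambiguous

Witness: a d d h

Derivation 1: Arg ⇒ Stmt h ⇒ a d d h
Derivation 2: Arg ⇒ a List ⇒ a d d h

Two distinct leftmost derivations for the same string.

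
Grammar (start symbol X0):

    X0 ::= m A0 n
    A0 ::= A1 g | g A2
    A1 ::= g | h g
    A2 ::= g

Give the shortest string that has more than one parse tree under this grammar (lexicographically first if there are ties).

length 4: m g g n has 2 parse trees

Two derivations of m g g n:
  X0 ⇒ m A0 n ⇒ m A1 g n ⇒ m g g n
  X0 ⇒ m A0 n ⇒ m g A2 n ⇒ m g g n

m g g n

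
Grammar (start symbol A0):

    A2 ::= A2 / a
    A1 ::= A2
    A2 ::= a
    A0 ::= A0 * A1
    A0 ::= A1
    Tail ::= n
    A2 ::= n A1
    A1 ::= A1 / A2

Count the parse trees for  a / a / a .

4

Parse trees for a / a / a:
  [A0 [A1 [A2 [A2 [A2 a] / a] / a]]]
  [A0 [A1 [A1 [A2 a]] / [A2 [A2 a] / a]]]
  [A0 [A1 [A1 [A2 [A2 a] / a]] / [A2 a]]]
  [A0 [A1 [A1 [A1 [A2 a]] / [A2 a]] / [A2 a]]]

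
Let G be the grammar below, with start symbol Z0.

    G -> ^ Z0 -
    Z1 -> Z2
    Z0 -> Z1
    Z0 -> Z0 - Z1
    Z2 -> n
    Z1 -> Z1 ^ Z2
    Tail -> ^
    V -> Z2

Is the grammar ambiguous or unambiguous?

Only Z0, Z1, Z2 are reachable from Z0; ignoring the rest: Z0 → Z0 - Z1 | Z1  ;  Z1 → Z1 ^ Z2 | Z2  — a left-associative chain with Z2 at the bottom. Each string factors uniquely by precedence.

Unambiguous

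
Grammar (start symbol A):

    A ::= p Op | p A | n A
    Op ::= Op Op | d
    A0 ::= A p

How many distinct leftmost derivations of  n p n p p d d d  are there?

2

Parse trees for n p n p p d d d:
  [A n [A p [A n [A p [A p [Op [Op d] [Op [Op d] [Op d]]]]]]]]
  [A n [A p [A n [A p [A p [Op [Op [Op d] [Op d]] [Op d]]]]]]]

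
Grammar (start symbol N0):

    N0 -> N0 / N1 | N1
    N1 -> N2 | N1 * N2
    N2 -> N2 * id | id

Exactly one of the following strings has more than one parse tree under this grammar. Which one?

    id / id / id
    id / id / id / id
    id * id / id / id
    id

id / id / id: 1 tree
id / id / id / id: 1 tree
id * id / id / id: 2 trees
id: 1 tree

id * id / id / id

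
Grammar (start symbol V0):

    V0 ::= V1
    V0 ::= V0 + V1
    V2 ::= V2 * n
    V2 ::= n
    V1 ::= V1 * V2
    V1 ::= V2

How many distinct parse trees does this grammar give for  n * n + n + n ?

Parse trees for n * n + n + n:
  [V0 [V0 [V0 [V1 [V1 [V2 n]] * [V2 n]]] + [V1 [V2 n]]] + [V1 [V2 n]]]
  [V0 [V0 [V0 [V1 [V2 [V2 n] * n]]] + [V1 [V2 n]]] + [V1 [V2 n]]]

2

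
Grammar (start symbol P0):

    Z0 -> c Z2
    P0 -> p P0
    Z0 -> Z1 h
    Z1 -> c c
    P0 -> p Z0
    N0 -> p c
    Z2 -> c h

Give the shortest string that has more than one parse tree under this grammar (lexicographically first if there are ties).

length 4: p c c h has 2 parse trees

Two derivations of p c c h:
  P0 ⇒ p Z0 ⇒ p c Z2 ⇒ p c c h
  P0 ⇒ p Z0 ⇒ p Z1 h ⇒ p c c h

p c c h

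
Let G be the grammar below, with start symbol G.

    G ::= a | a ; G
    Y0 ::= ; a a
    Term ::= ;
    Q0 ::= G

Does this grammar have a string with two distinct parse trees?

Unambiguous

Only G is reachable from G; ignoring the rest: Right-recursive list with a separator: after each atom, whether the separator follows determines the rule. One parse per string.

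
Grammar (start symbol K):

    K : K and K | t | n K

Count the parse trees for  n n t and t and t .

9

Parse trees for n n t and t and t (showing first 6 of 9):
  [K [K n [K n [K t]]] and [K [K t] and [K t]]]
  [K [K [K n [K n [K t]]] and [K t]] and [K t]]
  [K [K n [K [K n [K t]] and [K t]]] and [K t]]
  [K [K n [K n [K [K t] and [K t]]]] and [K t]]
  [K n [K [K n [K t]] and [K [K t] and [K t]]]]
  [K n [K [K [K n [K t]] and [K t]] and [K t]]]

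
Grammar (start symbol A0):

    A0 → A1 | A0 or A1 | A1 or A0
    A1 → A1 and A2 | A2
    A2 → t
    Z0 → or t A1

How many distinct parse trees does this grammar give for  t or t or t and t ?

Parse trees for t or t or t and t:
  [A0 [A0 [A0 [A1 [A2 t]]] or [A1 [A2 t]]] or [A1 [A1 [A2 t]] and [A2 t]]]
  [A0 [A0 [A1 [A2 t]] or [A0 [A1 [A2 t]]]] or [A1 [A1 [A2 t]] and [A2 t]]]
  [A0 [A1 [A2 t]] or [A0 [A0 [A1 [A2 t]]] or [A1 [A1 [A2 t]] and [A2 t]]]]
  [A0 [A1 [A2 t]] or [A0 [A1 [A2 t]] or [A0 [A1 [A1 [A2 t]] and [A2 t]]]]]

4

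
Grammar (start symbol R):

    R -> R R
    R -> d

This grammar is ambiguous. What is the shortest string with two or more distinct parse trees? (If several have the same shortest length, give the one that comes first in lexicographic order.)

d d d

length 1: no string has ≥2 trees
length 2: no string has ≥2 trees
length 3: d d d has 2 parse trees

Two derivations of d d d:
  R ⇒ R R ⇒ R R R ⇒ d R R ⇒ d d R ⇒ d d d
  R ⇒ R R ⇒ d R ⇒ d R R ⇒ d d R ⇒ d d d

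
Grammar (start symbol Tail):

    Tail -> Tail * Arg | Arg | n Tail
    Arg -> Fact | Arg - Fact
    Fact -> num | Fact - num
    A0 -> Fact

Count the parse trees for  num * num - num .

Parse trees for num * num - num:
  [Tail [Tail [Arg [Fact num]]] * [Arg [Fact [Fact num] - num]]]
  [Tail [Tail [Arg [Fact num]]] * [Arg [Arg [Fact num]] - [Fact num]]]

2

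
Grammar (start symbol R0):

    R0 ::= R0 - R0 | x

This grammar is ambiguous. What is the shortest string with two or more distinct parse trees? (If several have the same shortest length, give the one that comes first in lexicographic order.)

length 1: no string has ≥2 trees
length 3: no string has ≥2 trees
length 5: x - x - x has 2 parse trees

Two derivations of x - x - x:
  R0 ⇒ R0 - R0 ⇒ R0 - R0 - R0 ⇒ x - R0 - R0 ⇒ x - x - R0 ⇒ x - x - x
  R0 ⇒ R0 - R0 ⇒ x - R0 ⇒ x - R0 - R0 ⇒ x - x - R0 ⇒ x - x - x

x - x - x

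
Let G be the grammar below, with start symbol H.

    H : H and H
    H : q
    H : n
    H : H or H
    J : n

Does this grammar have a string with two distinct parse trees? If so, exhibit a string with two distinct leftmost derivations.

Ambiguous

Witness: n and n and n

Derivation 1: H ⇒ H and H ⇒ H and H and H ⇒ n and H and H ⇒ n and n and H ⇒ n and n and n
Derivation 2: H ⇒ H and H ⇒ n and H ⇒ n and H and H ⇒ n and n and H ⇒ n and n and n

Two distinct leftmost derivations for the same string.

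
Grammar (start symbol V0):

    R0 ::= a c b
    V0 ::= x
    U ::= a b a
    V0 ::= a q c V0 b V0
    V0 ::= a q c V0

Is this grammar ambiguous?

Ambiguous

Witness: a q c a q c x b x

Derivation 1: V0 ⇒ a q c V0 b V0 ⇒ a q c a q c V0 b V0 ⇒ a q c a q c x b V0 ⇒ a q c a q c x b x
Derivation 2: V0 ⇒ a q c V0 ⇒ a q c a q c V0 b V0 ⇒ a q c a q c x b V0 ⇒ a q c a q c x b x

Two distinct leftmost derivations for the same string.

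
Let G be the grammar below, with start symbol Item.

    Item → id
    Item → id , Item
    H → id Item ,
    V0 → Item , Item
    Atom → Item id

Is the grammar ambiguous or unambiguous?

Unambiguous

(H, Atom, V0 are unreachable from Item, so their rules don't affect L(Item).) Right-recursive list with a separator: after each atom, whether the separator follows determines the rule. One parse per string.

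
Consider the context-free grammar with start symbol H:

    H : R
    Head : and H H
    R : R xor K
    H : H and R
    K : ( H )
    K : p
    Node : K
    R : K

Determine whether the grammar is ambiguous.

Unambiguous

(Head, Node are unreachable from H, so their rules don't affect L(H).) The grammar is stratified — H handles 'and' (left-recursive), R handles 'xor', K atoms. Each operator has a fixed associativity and precedence level, so every string has one parse.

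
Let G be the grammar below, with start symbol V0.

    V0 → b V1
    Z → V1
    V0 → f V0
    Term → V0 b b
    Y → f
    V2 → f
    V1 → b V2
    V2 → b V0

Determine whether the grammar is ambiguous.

(Z, Term, Y are unreachable from V0, so their rules don't affect L(V0).) Each reachable nonterminal has at most one production per leading terminal, and all productions are right-linear; the derivation is determined token-by-token.

Unambiguous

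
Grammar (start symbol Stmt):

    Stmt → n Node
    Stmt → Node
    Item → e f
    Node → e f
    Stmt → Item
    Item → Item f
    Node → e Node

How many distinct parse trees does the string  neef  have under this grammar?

Parse trees for neef:
  [Stmt n [Node e [Node e f]]]

1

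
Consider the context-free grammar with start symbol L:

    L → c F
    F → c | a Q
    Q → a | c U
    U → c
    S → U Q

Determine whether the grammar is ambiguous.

(S is unreachable from L, so its rules don't affect L(L).) Restricted to the reachable nonterminals, every rule has the form A → t or A → t B, and no two rules for the same A share a first terminal. The grammar encodes a DFA — one run per string.

Unambiguous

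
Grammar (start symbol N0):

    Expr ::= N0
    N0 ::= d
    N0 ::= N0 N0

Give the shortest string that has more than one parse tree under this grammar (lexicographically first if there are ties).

d d d

length 1: no string has ≥2 trees
length 2: no string has ≥2 trees
length 3: d d d has 2 parse trees

Two derivations of d d d:
  N0 ⇒ N0 N0 ⇒ d N0 ⇒ d N0 N0 ⇒ d d N0 ⇒ d d d
  N0 ⇒ N0 N0 ⇒ N0 N0 N0 ⇒ d N0 N0 ⇒ d d N0 ⇒ d d d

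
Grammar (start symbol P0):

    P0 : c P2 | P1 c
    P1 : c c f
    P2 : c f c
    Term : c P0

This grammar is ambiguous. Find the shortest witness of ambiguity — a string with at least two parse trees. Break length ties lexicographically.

c c f c

length 4: c c f c has 2 parse trees

Two derivations of c c f c:
  P0 ⇒ c P2 ⇒ c c f c
  P0 ⇒ P1 c ⇒ c c f c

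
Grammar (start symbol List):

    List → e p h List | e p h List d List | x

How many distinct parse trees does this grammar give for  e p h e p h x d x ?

Parse trees for e p h e p h x d x:
  [List e p h [List e p h [List x] d [List x]]]
  [List e p h [List e p h [List x]] d [List x]]

2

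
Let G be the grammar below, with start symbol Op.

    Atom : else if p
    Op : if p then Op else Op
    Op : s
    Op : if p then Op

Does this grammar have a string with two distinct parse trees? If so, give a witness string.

Witness: if p then if p then s else s

Derivation 1: Op ⇒ if p then Op else Op ⇒ if p then if p then Op else Op ⇒ if p then if p then s else Op ⇒ if p then if p then s else s
Derivation 2: Op ⇒ if p then Op ⇒ if p then if p then Op else Op ⇒ if p then if p then s else Op ⇒ if p then if p then s else s

Two distinct leftmost derivations for the same string.

Ambiguous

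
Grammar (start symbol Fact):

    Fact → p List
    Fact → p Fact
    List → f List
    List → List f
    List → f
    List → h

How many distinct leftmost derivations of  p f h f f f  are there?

Parse trees for p f h f f f:
  [Fact p [List f [List [List [List [List h] f] f] f]]]
  [Fact p [List [List f [List [List [List h] f] f]] f]]
  [Fact p [List [List [List f [List [List h] f]] f] f]]
  [Fact p [List [List [List [List f [List h]] f] f] f]]

4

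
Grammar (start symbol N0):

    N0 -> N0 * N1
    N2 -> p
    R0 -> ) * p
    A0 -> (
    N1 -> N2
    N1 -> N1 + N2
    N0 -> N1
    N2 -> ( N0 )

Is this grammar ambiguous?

(R0, A0 are unreachable from N0, so their rules don't affect L(N0).) The grammar is stratified — N0 handles '*' (left-recursive), N1 handles '+', N2 atoms. Each operator has a fixed associativity and precedence level, so every string has one parse.

Unambiguous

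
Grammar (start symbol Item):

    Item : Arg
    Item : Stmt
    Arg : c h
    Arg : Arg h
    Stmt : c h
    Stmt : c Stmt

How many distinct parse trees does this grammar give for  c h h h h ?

1

Parse trees for c h h h h:
  [Item [Arg [Arg [Arg [Arg c h] h] h] h]]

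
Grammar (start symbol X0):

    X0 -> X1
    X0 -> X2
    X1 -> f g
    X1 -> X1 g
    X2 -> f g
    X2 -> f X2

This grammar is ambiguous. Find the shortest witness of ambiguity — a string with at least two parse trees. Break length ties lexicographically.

f g

length 2: f g has 2 parse trees

Two derivations of f g:
  X0 ⇒ X1 ⇒ f g
  X0 ⇒ X2 ⇒ f g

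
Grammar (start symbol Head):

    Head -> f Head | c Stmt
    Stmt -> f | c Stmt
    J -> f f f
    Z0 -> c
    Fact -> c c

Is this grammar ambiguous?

Unambiguous

Only Head, Stmt are reachable from Head; ignoring the rest: Each reachable nonterminal has at most one production per leading terminal, and all productions are right-linear; the derivation is determined token-by-token.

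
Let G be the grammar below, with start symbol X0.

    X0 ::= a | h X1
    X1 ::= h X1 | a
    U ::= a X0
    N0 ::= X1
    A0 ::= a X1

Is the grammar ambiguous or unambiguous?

Unambiguous

Only X0, X1 are reachable from X0; ignoring the rest: Each reachable nonterminal has at most one production per leading terminal, and all productions are right-linear; the derivation is determined token-by-token.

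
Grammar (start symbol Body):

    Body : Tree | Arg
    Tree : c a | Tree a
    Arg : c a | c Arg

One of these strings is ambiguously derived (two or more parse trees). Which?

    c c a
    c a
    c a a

c a

c c a: 1 tree
c a: 2 trees
c a a: 1 tree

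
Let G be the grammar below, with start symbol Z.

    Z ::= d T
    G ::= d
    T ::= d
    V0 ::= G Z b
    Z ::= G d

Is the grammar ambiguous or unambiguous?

Ambiguous

Witness: d d

Derivation 1: Z ⇒ d T ⇒ d d
Derivation 2: Z ⇒ G d ⇒ d d

Two distinct leftmost derivations for the same string.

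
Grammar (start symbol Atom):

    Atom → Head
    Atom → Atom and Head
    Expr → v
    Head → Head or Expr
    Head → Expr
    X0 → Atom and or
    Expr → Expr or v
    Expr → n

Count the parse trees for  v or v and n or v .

Parse trees for v or v and n or v:
  [Atom [Atom [Head [Head [Expr v]] or [Expr v]]] and [Head [Head [Expr n]] or [Expr v]]]
  [Atom [Atom [Head [Head [Expr v]] or [Expr v]]] and [Head [Expr [Expr n] or v]]]
  [Atom [Atom [Head [Expr [Expr v] or v]]] and [Head [Head [Expr n]] or [Expr v]]]
  [Atom [Atom [Head [Expr [Expr v] or v]]] and [Head [Expr [Expr n] or v]]]

4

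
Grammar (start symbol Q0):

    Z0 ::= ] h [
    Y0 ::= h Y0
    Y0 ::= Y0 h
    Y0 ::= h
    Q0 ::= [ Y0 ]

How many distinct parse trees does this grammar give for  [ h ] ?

1

Parse trees for [ h ]:
  [Q0 [ [Y0 h] ]]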